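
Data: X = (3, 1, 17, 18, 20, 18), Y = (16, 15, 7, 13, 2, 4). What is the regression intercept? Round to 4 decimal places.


a = ybar - b*xbar, where b = sum((xi-xbar)(yi-ybar)) / sum((xi-xbar)^2)
n = 6, xbar = 77/6 ≈ 12.833333, ybar = 57/6 = 9.5
Sxy = sum((xi-xbar)(yi-ybar)) = -203.5
Sxx = sum((xi-xbar)^2) = 2153/6 ≈ 358.833333
b = Sxy / Sxx = -1221/2153 ≈ -0.567116
a = 9.5 - (-0.567116) * 12.833333 = 36123/2153 ≈ 16.777984

16.7780


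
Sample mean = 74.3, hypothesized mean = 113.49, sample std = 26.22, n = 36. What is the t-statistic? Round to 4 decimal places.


t = (xbar - mu0) / (s/sqrt(n))
xbar - mu0 = 74.3 - 113.49 = -39.19
sqrt(36) = 6
s/sqrt(n) = 26.22 / 6 = 4.37
t = -39.19 / 4.37 = -3919/437 ≈ -8.967963

-8.9680


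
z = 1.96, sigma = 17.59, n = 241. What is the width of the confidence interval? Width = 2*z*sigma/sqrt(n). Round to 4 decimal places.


width = 2*z*sigma/sqrt(n)
2*z*sigma = 2 * 1.96 * 17.59 = 68.9528
sqrt(241) ≈ 15.524175
width = 68.9528 / 15.524175 ≈ 4.441640

4.4416


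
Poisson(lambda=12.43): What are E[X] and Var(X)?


E[X] = Var(X) = lambda = 12.43

12.43, 12.43


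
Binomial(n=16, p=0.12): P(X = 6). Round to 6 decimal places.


P = C(n,k) * p^k * (1-p)^(n-k)
C(16,6) = 8008
p^k = 0.12^6 = 0.000002985984
(1-p)^(n-k) = 0.88^10 ≈ 0.2785010
P = 8008 * 0.000002985984 * 0.2785010 ≈ 0.006659

0.006659


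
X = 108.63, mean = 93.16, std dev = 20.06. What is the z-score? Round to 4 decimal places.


z = (X - mu) / sigma
X - mu = 108.63 - 93.16 = 15.47
z = 15.47 / 20.06 = 91/118 ≈ 0.771186

0.7712


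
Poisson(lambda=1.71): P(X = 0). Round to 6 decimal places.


P = e^(-lam) * lam^k / k!
e^(-1.71) ≈ 0.1808658
lam^k = 1.71^0 = 1
k! = 0! = 1
P = 0.1808658 * 1 / 1 ≈ 0.180866

0.180866


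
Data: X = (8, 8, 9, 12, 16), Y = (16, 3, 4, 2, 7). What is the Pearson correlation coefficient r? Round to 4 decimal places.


r = sum((xi-xbar)(yi-ybar)) / sqrt(sum((xi-xbar)^2) * sum((yi-ybar)^2))
n = 5, xbar = 53/5 = 10.6, ybar = 32/5 = 6.4
Sxy = sum((xi-xbar)(yi-ybar)) = -15.2
Sxx = sum((xi-xbar)^2) = 47.2
Syy = sum((yi-ybar)^2) = 129.2
sqrt(Sxx*Syy) ≈ 78.091229
r = Sxy / sqrt(Sxx*Syy) = -15.2 / 78.091229 ≈ -0.194644

-0.1946


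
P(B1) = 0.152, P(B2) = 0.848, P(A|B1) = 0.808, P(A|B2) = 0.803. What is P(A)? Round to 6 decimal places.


P(A) = P(A|B1)*P(B1) + P(A|B2)*P(B2)
P(A|B1)*P(B1) = 0.808 * 0.152 = 0.122816
P(A|B2)*P(B2) = 0.803 * 0.848 = 0.680944
P(A) = 0.122816 + 0.680944 = 0.80376

0.803760


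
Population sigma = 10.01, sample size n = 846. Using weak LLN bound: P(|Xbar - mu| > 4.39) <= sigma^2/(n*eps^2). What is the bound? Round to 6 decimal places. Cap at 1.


bound = min(1, sigma^2/(n*eps^2))
sigma^2 = 10.01^2 = 100.2001
n*eps^2 = 846 * 4.39^2 = 846 * 19.2721 = 16304.1966
sigma^2/(n*eps^2) = 100.2001 / 16304.1966 ≈ 0.00614566

0.006146


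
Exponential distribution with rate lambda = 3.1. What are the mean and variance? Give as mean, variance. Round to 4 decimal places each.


mean = 1/lam, var = 1/lam^2
mean = 1 / 3.1 = 10/31 ≈ 0.322581
lam^2 = 3.1^2 = 9.61
var = 1 / 9.61 = 100/961 ≈ 0.104058

0.3226, 0.1041


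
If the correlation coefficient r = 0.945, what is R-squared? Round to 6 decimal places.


R^2 = r^2 = (0.945)^2 = 0.893025

0.893025


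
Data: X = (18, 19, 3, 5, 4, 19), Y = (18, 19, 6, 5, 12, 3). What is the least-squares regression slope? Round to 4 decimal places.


b = sum((xi-xbar)(yi-ybar)) / sum((xi-xbar)^2)
n = 6, xbar = 68/6 = 34/3 ≈ 11.333333, ybar = 63/6 = 10.5
Sxy = sum((xi-xbar)(yi-ybar)) = 119
Sxx = sum((xi-xbar)^2) = 976/3 ≈ 325.333333
b = Sxy / Sxx = 357/976 ≈ 0.365779

0.3658


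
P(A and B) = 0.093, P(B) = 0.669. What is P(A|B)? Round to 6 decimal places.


P(A|B) = P(A and B) / P(B) = 0.093 / 0.669 = 31/223 ≈ 0.13901345

0.139013


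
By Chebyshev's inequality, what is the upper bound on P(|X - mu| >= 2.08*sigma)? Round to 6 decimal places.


P <= 1/k^2
k^2 = 2.08^2 = 4.3264
1/k^2 = 1 / 4.3264 = 625/2704 ≈ 0.23113905

0.231139


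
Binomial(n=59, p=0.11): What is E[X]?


E[X] = n*p = 59 * 0.11 = 6.49

6.49


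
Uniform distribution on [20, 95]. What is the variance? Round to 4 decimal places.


Var = (b-a)^2 / 12
(b-a)^2 = (95 - 20)^2 = 5625
Var = 5625/12 = 468.75

468.7500


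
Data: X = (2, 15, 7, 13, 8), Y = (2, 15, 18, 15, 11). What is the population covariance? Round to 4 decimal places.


Cov = (1/n)*sum((xi-xbar)(yi-ybar))
n = 5, xbar = 45/5 = 9, ybar = 61/5 = 12.2
sum((xi-xbar)(yi-ybar)) = 89
Cov = 89 / 5 = 17.8

17.8000


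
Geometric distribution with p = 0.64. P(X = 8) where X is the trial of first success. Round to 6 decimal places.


P = (1-p)^(k-1) * p
(1-p)^(k-1) = 0.36^7 ≈ 0.0007836416
P = 0.0007836416 * 0.64 ≈ 0.0005015307

0.000502


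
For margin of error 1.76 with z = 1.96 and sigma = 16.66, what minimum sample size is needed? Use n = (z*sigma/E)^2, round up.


z*sigma/E = 1.96 * 16.66 / 1.76 = 40817/2200 ≈ 18.553182
(z*sigma/E)^2 ≈ 344.220556
round up: n = 345

345


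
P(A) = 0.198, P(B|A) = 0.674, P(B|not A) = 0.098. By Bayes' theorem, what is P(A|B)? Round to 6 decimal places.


P(A|B) = P(B|A)*P(A) / P(B), P(B) = P(B|A)*P(A) + P(B|not A)*P(not A)
P(B|A)*P(A) = 0.674 * 0.198 = 0.133452
P(B|not A)*P(not A) = 0.098 * 0.802 = 0.078596
P(B) = 0.133452 + 0.078596 = 0.212048
P(A|B) = 0.133452 / 0.212048 ≈ 0.62934807

0.629348


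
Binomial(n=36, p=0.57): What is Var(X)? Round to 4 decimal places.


Var = n*p*(1-p) = 36 * 0.57 * 0.43 = 8.8236

8.8236


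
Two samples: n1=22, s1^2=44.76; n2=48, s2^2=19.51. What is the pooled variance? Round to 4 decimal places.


sp^2 = ((n1-1)*s1^2 + (n2-1)*s2^2)/(n1+n2-2)
(n1-1)*s1^2 = 21 * 44.76 = 939.96
(n2-1)*s2^2 = 47 * 19.51 = 916.97
numerator = 939.96 + 916.97 = 1856.93
n1+n2-2 = 68
sp^2 = 1856.93 / 68 = 185693/6800 ≈ 27.307794

27.3078


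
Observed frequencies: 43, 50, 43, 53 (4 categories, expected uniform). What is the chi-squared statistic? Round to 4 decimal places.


chi2 = sum((O-E)^2/E), E = total/4
total = 189, E = 189/4 = 47.25
(43 - 47.25)^2 / 47.25 = 18.0625 / 47.25 = 289/756 ≈ 0.382275
(50 - 47.25)^2 / 47.25 = 7.5625 / 47.25 = 121/756 ≈ 0.160053
(43 - 47.25)^2 / 47.25 = 18.0625 / 47.25 = 289/756 ≈ 0.382275
(53 - 47.25)^2 / 47.25 = 33.0625 / 47.25 = 529/756 ≈ 0.699735
chi2 = 307/189 ≈ 1.624339

1.6243


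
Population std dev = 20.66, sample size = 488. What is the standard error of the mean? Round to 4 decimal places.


SE = sigma / sqrt(n)
sqrt(488) ≈ 22.090722
SE = 20.66 / 22.090722 ≈ 0.935234

0.9352


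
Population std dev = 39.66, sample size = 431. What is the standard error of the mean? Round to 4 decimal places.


SE = sigma / sqrt(n)
sqrt(431) ≈ 20.760539
SE = 39.66 / 20.760539 ≈ 1.910355

1.9104


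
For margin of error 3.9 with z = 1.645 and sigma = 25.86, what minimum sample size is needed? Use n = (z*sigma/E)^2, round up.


z*sigma/E = 1.645 * 25.86 / 3.9 ≈ 10.907615
(z*sigma/E)^2 ≈ 118.976073
round up: n = 119

119


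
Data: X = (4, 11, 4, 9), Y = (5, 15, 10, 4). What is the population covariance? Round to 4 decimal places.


Cov = (1/n)*sum((xi-xbar)(yi-ybar))
n = 4, xbar = 28/4 = 7, ybar = 34/4 = 8.5
sum((xi-xbar)(yi-ybar)) = 23
Cov = 23 / 4 = 5.75

5.7500


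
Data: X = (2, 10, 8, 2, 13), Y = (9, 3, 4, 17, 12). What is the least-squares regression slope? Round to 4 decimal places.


b = sum((xi-xbar)(yi-ybar)) / sum((xi-xbar)^2)
n = 5, xbar = 35/5 = 7, ybar = 45/5 = 9
Sxy = sum((xi-xbar)(yi-ybar)) = -45
Sxx = sum((xi-xbar)^2) = 96
b = Sxy / Sxx = -0.46875

-0.4688


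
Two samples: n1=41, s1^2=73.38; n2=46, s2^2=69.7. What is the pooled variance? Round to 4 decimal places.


sp^2 = ((n1-1)*s1^2 + (n2-1)*s2^2)/(n1+n2-2)
(n1-1)*s1^2 = 40 * 73.38 = 2935.2
(n2-1)*s2^2 = 45 * 69.7 = 3136.5
numerator = 2935.2 + 3136.5 = 6071.7
n1+n2-2 = 85
sp^2 = 6071.7 / 85 = 60717/850 ≈ 71.431765

71.4318


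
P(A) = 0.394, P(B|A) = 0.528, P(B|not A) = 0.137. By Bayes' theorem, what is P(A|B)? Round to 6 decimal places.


P(A|B) = P(B|A)*P(A) / P(B), P(B) = P(B|A)*P(A) + P(B|not A)*P(not A)
P(B|A)*P(A) = 0.528 * 0.394 = 0.208032
P(B|not A)*P(not A) = 0.137 * 0.606 = 0.083022
P(B) = 0.208032 + 0.083022 = 0.291054
P(A|B) = 0.208032 / 0.291054 ≈ 0.71475396

0.714754


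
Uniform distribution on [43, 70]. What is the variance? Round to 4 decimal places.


Var = (b-a)^2 / 12
(b-a)^2 = (70 - 43)^2 = 729
Var = 729/12 = 60.75

60.7500


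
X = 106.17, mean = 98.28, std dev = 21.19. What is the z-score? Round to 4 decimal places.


z = (X - mu) / sigma
X - mu = 106.17 - 98.28 = 7.89
z = 7.89 / 21.19 = 789/2119 ≈ 0.372345

0.3723


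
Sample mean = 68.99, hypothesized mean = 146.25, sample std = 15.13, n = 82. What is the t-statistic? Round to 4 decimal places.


t = (xbar - mu0) / (s/sqrt(n))
xbar - mu0 = 68.99 - 146.25 = -77.26
sqrt(82) ≈ 9.05538514
s/sqrt(n) = 15.13 / 9.05538514 ≈ 1.67082899
t = -77.26 / 1.67082899 ≈ -46.240519

-46.2405


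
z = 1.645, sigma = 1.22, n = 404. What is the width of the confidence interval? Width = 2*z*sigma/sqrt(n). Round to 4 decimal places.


width = 2*z*sigma/sqrt(n)
2*z*sigma = 2 * 1.645 * 1.22 = 4.0138
sqrt(404) ≈ 20.099751
width = 4.0138 / 20.099751 ≈ 0.199694

0.1997


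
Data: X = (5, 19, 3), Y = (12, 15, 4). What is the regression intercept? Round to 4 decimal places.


a = ybar - b*xbar, where b = sum((xi-xbar)(yi-ybar)) / sum((xi-xbar)^2)
n = 3, xbar = 27/3 = 9, ybar = 31/3 ≈ 10.333333
Sxy = sum((xi-xbar)(yi-ybar)) = 78
Sxx = sum((xi-xbar)^2) = 152
b = Sxy / Sxx = 39/76 ≈ 0.513158
a = 10.333333 - 0.513158 * 9 = 1303/228 ≈ 5.714912

5.7149


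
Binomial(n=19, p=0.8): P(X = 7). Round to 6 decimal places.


P = C(n,k) * p^k * (1-p)^(n-k)
C(19,7) = 50388
p^k = 0.8^7 = 0.2097152
(1-p)^(n-k) = 0.2^12 = 0.000000004096
P = 50388 * 0.2097152 * 0.000000004096 ≈ 0.000043

0.000043


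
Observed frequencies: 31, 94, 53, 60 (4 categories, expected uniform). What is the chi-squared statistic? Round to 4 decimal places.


chi2 = sum((O-E)^2/E), E = total/4
total = 238, E = 238/4 = 59.5
(31 - 59.5)^2 / 59.5 = 812.25 / 59.5 = 3249/238 ≈ 13.651261
(94 - 59.5)^2 / 59.5 = 1190.25 / 59.5 = 4761/238 ≈ 20.004202
(53 - 59.5)^2 / 59.5 = 42.25 / 59.5 = 169/238 ≈ 0.710084
(60 - 59.5)^2 / 59.5 = 0.25 / 59.5 = 1/238 ≈ 0.004202
chi2 = 4090/119 ≈ 34.369748

34.3697


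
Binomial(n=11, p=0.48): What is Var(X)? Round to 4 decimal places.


Var = n*p*(1-p) = 11 * 0.48 * 0.52 = 2.7456

2.7456


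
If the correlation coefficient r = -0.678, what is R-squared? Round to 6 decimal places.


R^2 = r^2 = (-0.678)^2 = 0.459684

0.459684


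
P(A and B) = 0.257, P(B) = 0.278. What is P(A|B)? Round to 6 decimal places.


P(A|B) = P(A and B) / P(B) = 0.257 / 0.278 = 257/278 ≈ 0.92446043

0.924460


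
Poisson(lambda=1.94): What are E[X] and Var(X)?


E[X] = Var(X) = lambda = 1.94

1.94, 1.94


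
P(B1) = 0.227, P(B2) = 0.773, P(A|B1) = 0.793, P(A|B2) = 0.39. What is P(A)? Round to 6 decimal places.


P(A) = P(A|B1)*P(B1) + P(A|B2)*P(B2)
P(A|B1)*P(B1) = 0.793 * 0.227 = 0.180011
P(A|B2)*P(B2) = 0.39 * 0.773 = 0.30147
P(A) = 0.180011 + 0.30147 = 0.481481

0.481481


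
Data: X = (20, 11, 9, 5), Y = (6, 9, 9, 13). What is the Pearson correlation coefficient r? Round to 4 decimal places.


r = sum((xi-xbar)(yi-ybar)) / sqrt(sum((xi-xbar)^2) * sum((yi-ybar)^2))
n = 4, xbar = 45/4 = 11.25, ybar = 37/4 = 9.25
Sxy = sum((xi-xbar)(yi-ybar)) = -51.25
Sxx = sum((xi-xbar)^2) = 120.75
Syy = sum((yi-ybar)^2) = 24.75
sqrt(Sxx*Syy) ≈ 54.667746
r = Sxy / sqrt(Sxx*Syy) = -51.25 / 54.667746 ≈ -0.937481

-0.9375


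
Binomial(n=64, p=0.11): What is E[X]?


E[X] = n*p = 64 * 0.11 = 7.04

7.04


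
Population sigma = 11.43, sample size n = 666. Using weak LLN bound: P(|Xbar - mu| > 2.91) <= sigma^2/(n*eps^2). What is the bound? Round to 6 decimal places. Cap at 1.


bound = min(1, sigma^2/(n*eps^2))
sigma^2 = 11.43^2 = 130.6449
n*eps^2 = 666 * 2.91^2 = 666 * 8.4681 = 5639.7546
sigma^2/(n*eps^2) = 130.6449 / 5639.7546 ≈ 0.02316500

0.023165


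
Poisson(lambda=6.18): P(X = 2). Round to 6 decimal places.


P = e^(-lam) * lam^k / k!
e^(-6.18) ≈ 0.002070428
lam^k = 6.18^2 = 38.1924
k! = 2! = 2
P = 0.002070428 * 38.1924 / 2 ≈ 0.039537

0.039537


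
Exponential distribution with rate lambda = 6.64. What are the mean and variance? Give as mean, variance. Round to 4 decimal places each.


mean = 1/lam, var = 1/lam^2
mean = 1 / 6.64 = 25/166 ≈ 0.150602
lam^2 = 6.64^2 = 44.0896
var = 1 / 44.0896 ≈ 0.022681

0.1506, 0.0227


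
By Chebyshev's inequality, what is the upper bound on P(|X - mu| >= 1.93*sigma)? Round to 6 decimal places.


P <= 1/k^2
k^2 = 1.93^2 = 3.7249
1/k^2 = 1 / 3.7249 ≈ 0.26846358

0.268464


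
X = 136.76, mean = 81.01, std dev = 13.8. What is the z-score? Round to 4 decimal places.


z = (X - mu) / sigma
X - mu = 136.76 - 81.01 = 55.75
z = 55.75 / 13.8 = 1115/276 ≈ 4.039855

4.0399


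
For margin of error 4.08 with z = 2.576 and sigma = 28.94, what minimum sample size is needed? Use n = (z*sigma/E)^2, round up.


z*sigma/E = 2.576 * 28.94 / 4.08 ≈ 18.271922
(z*sigma/E)^2 ≈ 333.863118
round up: n = 334

334


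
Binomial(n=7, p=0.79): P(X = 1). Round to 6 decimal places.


P = C(n,k) * p^k * (1-p)^(n-k)
C(7,1) = 7
p^k = 0.79^1 = 0.79
(1-p)^(n-k) = 0.21^6 ≈ 0.00008576612
P = 7 * 0.79 * 0.00008576612 ≈ 0.000474

0.000474


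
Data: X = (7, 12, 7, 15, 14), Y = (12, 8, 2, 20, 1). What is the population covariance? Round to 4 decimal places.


Cov = (1/n)*sum((xi-xbar)(yi-ybar))
n = 5, xbar = 55/5 = 11, ybar = 43/5 = 8.6
sum((xi-xbar)(yi-ybar)) = 35
Cov = 35 / 5 = 7

7.0000


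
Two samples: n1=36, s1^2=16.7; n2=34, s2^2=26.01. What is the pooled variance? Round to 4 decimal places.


sp^2 = ((n1-1)*s1^2 + (n2-1)*s2^2)/(n1+n2-2)
(n1-1)*s1^2 = 35 * 16.7 = 584.5
(n2-1)*s2^2 = 33 * 26.01 = 858.33
numerator = 584.5 + 858.33 = 1442.83
n1+n2-2 = 68
sp^2 = 1442.83 / 68 = 144283/6800 ≈ 21.218088

21.2181


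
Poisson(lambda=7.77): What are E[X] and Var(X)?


E[X] = Var(X) = lambda = 7.77

7.77, 7.77


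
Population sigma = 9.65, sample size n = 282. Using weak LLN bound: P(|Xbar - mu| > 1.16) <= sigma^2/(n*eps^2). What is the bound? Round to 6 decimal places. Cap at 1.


bound = min(1, sigma^2/(n*eps^2))
sigma^2 = 9.65^2 = 93.1225
n*eps^2 = 282 * 1.16^2 = 282 * 1.3456 = 379.4592
sigma^2/(n*eps^2) = 93.1225 / 379.4592 ≈ 0.24540847

0.245408


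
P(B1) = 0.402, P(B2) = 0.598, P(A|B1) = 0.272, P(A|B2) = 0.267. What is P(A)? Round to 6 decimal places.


P(A) = P(A|B1)*P(B1) + P(A|B2)*P(B2)
P(A|B1)*P(B1) = 0.272 * 0.402 = 0.109344
P(A|B2)*P(B2) = 0.267 * 0.598 = 0.159666
P(A) = 0.109344 + 0.159666 = 0.26901

0.269010


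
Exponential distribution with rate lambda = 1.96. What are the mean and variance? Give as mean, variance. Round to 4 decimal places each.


mean = 1/lam, var = 1/lam^2
mean = 1 / 1.96 = 25/49 ≈ 0.510204
lam^2 = 1.96^2 = 3.8416
var = 1 / 3.8416 = 625/2401 ≈ 0.260308

0.5102, 0.2603


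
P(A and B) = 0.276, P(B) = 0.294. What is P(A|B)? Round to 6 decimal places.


P(A|B) = P(A and B) / P(B) = 0.276 / 0.294 = 46/49 ≈ 0.93877551

0.938776


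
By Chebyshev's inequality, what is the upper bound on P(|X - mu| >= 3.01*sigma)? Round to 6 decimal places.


P <= 1/k^2
k^2 = 3.01^2 = 9.0601
1/k^2 = 1 / 9.0601 ≈ 0.11037406

0.110374


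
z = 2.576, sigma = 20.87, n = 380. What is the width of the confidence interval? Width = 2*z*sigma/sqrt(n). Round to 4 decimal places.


width = 2*z*sigma/sqrt(n)
2*z*sigma = 2 * 2.576 * 20.87 = 107.52224
sqrt(380) ≈ 19.493589
width = 107.52224 / 19.493589 ≈ 5.515775

5.5158


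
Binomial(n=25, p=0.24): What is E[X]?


E[X] = n*p = 25 * 0.24 = 6

6


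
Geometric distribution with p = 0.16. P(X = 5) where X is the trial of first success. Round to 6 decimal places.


P = (1-p)^(k-1) * p
(1-p)^(k-1) = 0.84^4 ≈ 0.4978714
P = 0.4978714 * 0.16 ≈ 0.07965942

0.079659


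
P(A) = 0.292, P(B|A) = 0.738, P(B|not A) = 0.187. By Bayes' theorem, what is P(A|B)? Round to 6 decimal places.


P(A|B) = P(B|A)*P(A) / P(B), P(B) = P(B|A)*P(A) + P(B|not A)*P(not A)
P(B|A)*P(A) = 0.738 * 0.292 = 0.215496
P(B|not A)*P(not A) = 0.187 * 0.708 = 0.132396
P(B) = 0.215496 + 0.132396 = 0.347892
P(A|B) = 0.215496 / 0.347892 ≈ 0.61943362

0.619434


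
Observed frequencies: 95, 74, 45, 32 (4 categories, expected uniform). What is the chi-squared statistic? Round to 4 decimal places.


chi2 = sum((O-E)^2/E), E = total/4
total = 246, E = 246/4 = 61.5
(95 - 61.5)^2 / 61.5 = 1122.25 / 61.5 = 4489/246 ≈ 18.247967
(74 - 61.5)^2 / 61.5 = 156.25 / 61.5 = 625/246 ≈ 2.540650
(45 - 61.5)^2 / 61.5 = 272.25 / 61.5 = 363/82 ≈ 4.426829
(32 - 61.5)^2 / 61.5 = 870.25 / 61.5 = 3481/246 ≈ 14.150407
chi2 = 1614/41 ≈ 39.365854

39.3659


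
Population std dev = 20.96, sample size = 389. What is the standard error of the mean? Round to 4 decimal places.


SE = sigma / sqrt(n)
sqrt(389) ≈ 19.723083
SE = 20.96 / 19.723083 ≈ 1.062714

1.0627


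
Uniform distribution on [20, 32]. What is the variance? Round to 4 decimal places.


Var = (b-a)^2 / 12
(b-a)^2 = (32 - 20)^2 = 144
Var = 144/12 = 12

12.0000


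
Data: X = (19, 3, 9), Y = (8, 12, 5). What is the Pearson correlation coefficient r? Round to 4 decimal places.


r = sum((xi-xbar)(yi-ybar)) / sqrt(sum((xi-xbar)^2) * sum((yi-ybar)^2))
n = 3, xbar = 31/3 ≈ 10.333333, ybar = 25/3 ≈ 8.333333
Sxy = sum((xi-xbar)(yi-ybar)) = -76/3 ≈ -25.333333
Sxx = sum((xi-xbar)^2) = 392/3 ≈ 130.666667
Syy = sum((yi-ybar)^2) = 74/3 ≈ 24.666667
sqrt(Sxx*Syy) ≈ 56.772450
r = Sxy / sqrt(Sxx*Syy) = -25.333333 / 56.772450 ≈ -0.446226

-0.4462


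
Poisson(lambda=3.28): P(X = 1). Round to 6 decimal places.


P = e^(-lam) * lam^k / k!
e^(-3.28) ≈ 0.03762826
lam^k = 3.28^1 = 3.28
k! = 1! = 1
P = 0.03762826 * 3.28 / 1 ≈ 0.123421

0.123421


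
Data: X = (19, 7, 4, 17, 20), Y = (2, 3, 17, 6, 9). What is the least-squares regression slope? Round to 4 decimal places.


b = sum((xi-xbar)(yi-ybar)) / sum((xi-xbar)^2)
n = 5, xbar = 67/5 = 13.4, ybar = 37/5 = 7.4
Sxy = sum((xi-xbar)(yi-ybar)) = -86.8
Sxx = sum((xi-xbar)^2) = 217.2
b = Sxy / Sxx = -217/543 ≈ -0.399632

-0.3996


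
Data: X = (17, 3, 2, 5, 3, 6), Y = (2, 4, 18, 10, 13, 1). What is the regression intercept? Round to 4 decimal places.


a = ybar - b*xbar, where b = sum((xi-xbar)(yi-ybar)) / sum((xi-xbar)^2)
n = 6, xbar = 36/6 = 6, ybar = 48/6 = 8
Sxy = sum((xi-xbar)(yi-ybar)) = -111
Sxx = sum((xi-xbar)^2) = 156
b = Sxy / Sxx = -37/52 ≈ -0.711538
a = 8 - (-0.711538) * 6 = 319/26 ≈ 12.269231

12.2692


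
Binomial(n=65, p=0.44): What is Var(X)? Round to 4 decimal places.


Var = n*p*(1-p) = 65 * 0.44 * 0.56 = 16.016

16.0160


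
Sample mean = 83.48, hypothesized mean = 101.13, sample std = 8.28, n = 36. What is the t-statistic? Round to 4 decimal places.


t = (xbar - mu0) / (s/sqrt(n))
xbar - mu0 = 83.48 - 101.13 = -17.65
sqrt(36) = 6
s/sqrt(n) = 8.28 / 6 = 1.38
t = -17.65 / 1.38 = -1765/138 ≈ -12.789855

-12.7899


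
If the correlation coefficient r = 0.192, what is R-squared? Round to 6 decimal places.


R^2 = r^2 = (0.192)^2 = 0.036864

0.036864


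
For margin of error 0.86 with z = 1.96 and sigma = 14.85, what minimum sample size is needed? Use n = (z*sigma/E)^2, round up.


z*sigma/E = 1.96 * 14.85 / 0.86 = 14553/430 ≈ 33.844186
(z*sigma/E)^2 ≈ 1145.428929
round up: n = 1146

1146


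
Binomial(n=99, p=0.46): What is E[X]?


E[X] = n*p = 99 * 0.46 = 45.54

45.54


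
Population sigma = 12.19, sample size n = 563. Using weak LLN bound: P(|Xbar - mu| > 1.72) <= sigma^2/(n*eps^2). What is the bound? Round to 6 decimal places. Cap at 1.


bound = min(1, sigma^2/(n*eps^2))
sigma^2 = 12.19^2 = 148.5961
n*eps^2 = 563 * 1.72^2 = 563 * 2.9584 = 1665.5792
sigma^2/(n*eps^2) = 148.5961 / 1665.5792 ≈ 0.08921587

0.089216


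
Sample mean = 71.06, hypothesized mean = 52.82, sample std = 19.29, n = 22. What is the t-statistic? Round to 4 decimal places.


t = (xbar - mu0) / (s/sqrt(n))
xbar - mu0 = 71.06 - 52.82 = 18.24
sqrt(22) ≈ 4.69041576
s/sqrt(n) = 19.29 / 4.69041576 ≈ 4.11264182
t = 18.24 / 4.11264182 ≈ 4.435105

4.4351


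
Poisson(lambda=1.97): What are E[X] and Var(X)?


E[X] = Var(X) = lambda = 1.97

1.97, 1.97


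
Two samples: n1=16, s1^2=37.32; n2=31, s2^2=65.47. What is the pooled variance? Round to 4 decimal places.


sp^2 = ((n1-1)*s1^2 + (n2-1)*s2^2)/(n1+n2-2)
(n1-1)*s1^2 = 15 * 37.32 = 559.8
(n2-1)*s2^2 = 30 * 65.47 = 1964.1
numerator = 559.8 + 1964.1 = 2523.9
n1+n2-2 = 45
sp^2 = 2523.9 / 45 = 8413/150 ≈ 56.086667

56.0867


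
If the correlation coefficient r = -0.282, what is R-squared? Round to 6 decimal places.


R^2 = r^2 = (-0.282)^2 = 0.079524

0.079524


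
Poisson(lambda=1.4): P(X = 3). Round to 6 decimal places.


P = e^(-lam) * lam^k / k!
e^(-1.4) ≈ 0.2465970
lam^k = 1.4^3 = 2.744
k! = 3! = 6
P = 0.2465970 * 2.744 / 6 ≈ 0.112777

0.112777


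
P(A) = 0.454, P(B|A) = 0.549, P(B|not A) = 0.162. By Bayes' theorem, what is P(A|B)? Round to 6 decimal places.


P(A|B) = P(B|A)*P(A) / P(B), P(B) = P(B|A)*P(A) + P(B|not A)*P(not A)
P(B|A)*P(A) = 0.549 * 0.454 = 0.249246
P(B|not A)*P(not A) = 0.162 * 0.546 = 0.088452
P(B) = 0.249246 + 0.088452 = 0.337698
P(A|B) = 0.249246 / 0.337698 ≈ 0.73807366

0.738074


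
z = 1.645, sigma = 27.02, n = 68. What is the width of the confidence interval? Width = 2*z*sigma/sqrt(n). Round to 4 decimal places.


width = 2*z*sigma/sqrt(n)
2*z*sigma = 2 * 1.645 * 27.02 = 88.8958
sqrt(68) ≈ 8.246211
width = 88.8958 / 8.246211 ≈ 10.780199

10.7802


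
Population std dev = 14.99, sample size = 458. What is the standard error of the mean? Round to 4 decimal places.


SE = sigma / sqrt(n)
sqrt(458) ≈ 21.400935
SE = 14.99 / 21.400935 ≈ 0.700437

0.7004


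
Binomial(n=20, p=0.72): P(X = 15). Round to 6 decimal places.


P = C(n,k) * p^k * (1-p)^(n-k)
C(20,15) = 15504
p^k = 0.72^15 ≈ 0.007244150
(1-p)^(n-k) = 0.28^5 ≈ 0.001721037
P = 15504 * 0.007244150 * 0.001721037 ≈ 0.193295

0.193295


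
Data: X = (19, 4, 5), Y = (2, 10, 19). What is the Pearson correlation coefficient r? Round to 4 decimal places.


r = sum((xi-xbar)(yi-ybar)) / sqrt(sum((xi-xbar)^2) * sum((yi-ybar)^2))
n = 3, xbar = 28/3 ≈ 9.333333, ybar = 31/3 ≈ 10.333333
Sxy = sum((xi-xbar)(yi-ybar)) = -349/3 ≈ -116.333333
Sxx = sum((xi-xbar)^2) = 422/3 ≈ 140.666667
Syy = sum((yi-ybar)^2) = 434/3 ≈ 144.666667
sqrt(Sxx*Syy) ≈ 142.652647
r = Sxy / sqrt(Sxx*Syy) = -116.333333 / 142.652647 ≈ -0.815501

-0.8155


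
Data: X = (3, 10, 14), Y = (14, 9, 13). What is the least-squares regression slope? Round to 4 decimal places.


b = sum((xi-xbar)(yi-ybar)) / sum((xi-xbar)^2)
n = 3, xbar = 27/3 = 9, ybar = 36/3 = 12
Sxy = sum((xi-xbar)(yi-ybar)) = -10
Sxx = sum((xi-xbar)^2) = 62
b = Sxy / Sxx = -5/31 ≈ -0.161290

-0.1613


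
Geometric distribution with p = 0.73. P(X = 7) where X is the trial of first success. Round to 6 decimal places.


P = (1-p)^(k-1) * p
(1-p)^(k-1) = 0.27^6 ≈ 0.0003874205
P = 0.0003874205 * 0.73 ≈ 0.0002828170

0.000283


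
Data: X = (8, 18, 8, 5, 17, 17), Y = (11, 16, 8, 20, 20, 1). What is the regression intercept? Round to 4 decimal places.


a = ybar - b*xbar, where b = sum((xi-xbar)(yi-ybar)) / sum((xi-xbar)^2)
n = 6, xbar = 73/6 ≈ 12.166667, ybar = 76/6 = 38/3 ≈ 12.666667
Sxy = sum((xi-xbar)(yi-ybar)) = -83/3 ≈ -27.666667
Sxx = sum((xi-xbar)^2) = 1001/6 ≈ 166.833333
b = Sxy / Sxx = -166/1001 ≈ -0.165834
a = 12.666667 - (-0.165834) * 12.166667 = 14699/1001 ≈ 14.684316

14.6843


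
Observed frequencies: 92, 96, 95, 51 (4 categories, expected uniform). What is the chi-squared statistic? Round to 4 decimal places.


chi2 = sum((O-E)^2/E), E = total/4
total = 334, E = 334/4 = 83.5
(92 - 83.5)^2 / 83.5 = 72.25 / 83.5 = 289/334 ≈ 0.865269
(96 - 83.5)^2 / 83.5 = 156.25 / 83.5 = 625/334 ≈ 1.871257
(95 - 83.5)^2 / 83.5 = 132.25 / 83.5 = 529/334 ≈ 1.583832
(51 - 83.5)^2 / 83.5 = 1056.25 / 83.5 = 4225/334 ≈ 12.649701
chi2 = 2834/167 ≈ 16.970060

16.9701


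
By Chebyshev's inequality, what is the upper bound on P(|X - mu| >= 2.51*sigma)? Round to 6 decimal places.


P <= 1/k^2
k^2 = 2.51^2 = 6.3001
1/k^2 = 1 / 6.3001 ≈ 0.15872764

0.158728


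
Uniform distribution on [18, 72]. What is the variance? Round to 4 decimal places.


Var = (b-a)^2 / 12
(b-a)^2 = (72 - 18)^2 = 2916
Var = 2916/12 = 243

243.0000


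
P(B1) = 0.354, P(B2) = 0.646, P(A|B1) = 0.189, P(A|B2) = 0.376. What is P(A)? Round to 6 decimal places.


P(A) = P(A|B1)*P(B1) + P(A|B2)*P(B2)
P(A|B1)*P(B1) = 0.189 * 0.354 = 0.066906
P(A|B2)*P(B2) = 0.376 * 0.646 = 0.242896
P(A) = 0.066906 + 0.242896 = 0.309802

0.309802


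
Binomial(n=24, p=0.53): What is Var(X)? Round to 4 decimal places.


Var = n*p*(1-p) = 24 * 0.53 * 0.47 = 5.9784

5.9784


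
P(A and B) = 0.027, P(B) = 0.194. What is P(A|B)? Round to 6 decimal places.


P(A|B) = P(A and B) / P(B) = 0.027 / 0.194 = 27/194 ≈ 0.13917526

0.139175


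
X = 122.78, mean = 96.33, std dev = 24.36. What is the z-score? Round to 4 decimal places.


z = (X - mu) / sigma
X - mu = 122.78 - 96.33 = 26.45
z = 26.45 / 24.36 = 2645/2436 ≈ 1.085796

1.0858


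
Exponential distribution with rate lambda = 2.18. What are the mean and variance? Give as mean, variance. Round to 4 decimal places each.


mean = 1/lam, var = 1/lam^2
mean = 1 / 2.18 = 50/109 ≈ 0.458716
lam^2 = 2.18^2 = 4.7524
var = 1 / 4.7524 ≈ 0.210420

0.4587, 0.2104


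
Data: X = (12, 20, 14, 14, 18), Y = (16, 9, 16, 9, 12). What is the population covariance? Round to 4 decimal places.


Cov = (1/n)*sum((xi-xbar)(yi-ybar))
n = 5, xbar = 78/5 = 15.6, ybar = 62/5 = 12.4
sum((xi-xbar)(yi-ybar)) = -29.2
Cov = -29.2 / 5 = -5.84

-5.8400


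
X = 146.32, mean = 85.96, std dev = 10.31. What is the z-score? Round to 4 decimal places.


z = (X - mu) / sigma
X - mu = 146.32 - 85.96 = 60.36
z = 60.36 / 10.31 = 6036/1031 ≈ 5.854510

5.8545


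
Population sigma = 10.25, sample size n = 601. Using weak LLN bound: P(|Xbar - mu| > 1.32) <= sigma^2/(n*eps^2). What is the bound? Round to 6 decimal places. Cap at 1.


bound = min(1, sigma^2/(n*eps^2))
sigma^2 = 10.25^2 = 105.0625
n*eps^2 = 601 * 1.32^2 = 601 * 1.7424 = 1047.1824
sigma^2/(n*eps^2) = 105.0625 / 1047.1824 ≈ 0.10032875

0.100329


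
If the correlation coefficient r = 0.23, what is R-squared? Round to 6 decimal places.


R^2 = r^2 = (0.23)^2 = 0.0529

0.052900


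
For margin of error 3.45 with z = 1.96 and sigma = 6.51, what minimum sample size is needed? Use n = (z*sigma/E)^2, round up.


z*sigma/E = 1.96 * 6.51 / 3.45 = 10633/2875 ≈ 3.698435
(z*sigma/E)^2 ≈ 13.678420
round up: n = 14

14


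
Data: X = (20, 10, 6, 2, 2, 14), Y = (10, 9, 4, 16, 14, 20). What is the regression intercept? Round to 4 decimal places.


a = ybar - b*xbar, where b = sum((xi-xbar)(yi-ybar)) / sum((xi-xbar)^2)
n = 6, xbar = 54/6 = 9, ybar = 73/6 ≈ 12.166667
Sxy = sum((xi-xbar)(yi-ybar)) = -3
Sxx = sum((xi-xbar)^2) = 254
b = Sxy / Sxx = -3/254 ≈ -0.011811
a = 12.166667 - (-0.011811) * 9 = 4676/381 ≈ 12.272966

12.2730


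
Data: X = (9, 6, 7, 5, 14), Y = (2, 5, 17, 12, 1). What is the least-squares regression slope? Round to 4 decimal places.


b = sum((xi-xbar)(yi-ybar)) / sum((xi-xbar)^2)
n = 5, xbar = 41/5 = 8.2, ybar = 37/5 = 7.4
Sxy = sum((xi-xbar)(yi-ybar)) = -62.4
Sxx = sum((xi-xbar)^2) = 50.8
b = Sxy / Sxx = -156/127 ≈ -1.228346

-1.2283


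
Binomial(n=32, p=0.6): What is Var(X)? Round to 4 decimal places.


Var = n*p*(1-p) = 32 * 0.6 * 0.4 = 7.68

7.6800


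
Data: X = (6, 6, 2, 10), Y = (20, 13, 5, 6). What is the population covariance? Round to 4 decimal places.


Cov = (1/n)*sum((xi-xbar)(yi-ybar))
n = 4, xbar = 24/4 = 6, ybar = 44/4 = 11
sum((xi-xbar)(yi-ybar)) = 4
Cov = 4 / 4 = 1

1.0000


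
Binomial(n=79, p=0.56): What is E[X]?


E[X] = n*p = 79 * 0.56 = 44.24

44.24


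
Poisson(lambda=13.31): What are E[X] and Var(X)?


E[X] = Var(X) = lambda = 13.31

13.31, 13.31


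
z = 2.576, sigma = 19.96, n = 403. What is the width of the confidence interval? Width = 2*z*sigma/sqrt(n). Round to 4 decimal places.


width = 2*z*sigma/sqrt(n)
2*z*sigma = 2 * 2.576 * 19.96 = 102.83392
sqrt(403) ≈ 20.074860
width = 102.83392 / 20.074860 ≈ 5.122522

5.1225


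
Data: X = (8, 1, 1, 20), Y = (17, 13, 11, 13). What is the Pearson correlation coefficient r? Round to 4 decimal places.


r = sum((xi-xbar)(yi-ybar)) / sqrt(sum((xi-xbar)^2) * sum((yi-ybar)^2))
n = 4, xbar = 30/4 = 7.5, ybar = 54/4 = 13.5
Sxy = sum((xi-xbar)(yi-ybar)) = 15
Sxx = sum((xi-xbar)^2) = 241
Syy = sum((yi-ybar)^2) = 19
sqrt(Sxx*Syy) ≈ 67.668309
r = Sxy / sqrt(Sxx*Syy) = 15 / 67.668309 ≈ 0.221669

0.2217


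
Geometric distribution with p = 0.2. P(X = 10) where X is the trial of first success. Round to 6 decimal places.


P = (1-p)^(k-1) * p
(1-p)^(k-1) = 0.8^9 ≈ 0.1342177
P = 0.1342177 * 0.2 ≈ 0.02684355

0.026844


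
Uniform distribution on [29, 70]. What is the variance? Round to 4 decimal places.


Var = (b-a)^2 / 12
(b-a)^2 = (70 - 29)^2 = 1681
Var = 1681/12 ≈ 140.083333

140.0833


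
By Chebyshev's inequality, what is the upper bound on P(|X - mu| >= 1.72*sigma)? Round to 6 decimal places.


P <= 1/k^2
k^2 = 1.72^2 = 2.9584
1/k^2 = 1 / 2.9584 = 625/1849 ≈ 0.33802055

0.338021


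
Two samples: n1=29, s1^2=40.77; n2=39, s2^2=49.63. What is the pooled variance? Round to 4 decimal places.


sp^2 = ((n1-1)*s1^2 + (n2-1)*s2^2)/(n1+n2-2)
(n1-1)*s1^2 = 28 * 40.77 = 1141.56
(n2-1)*s2^2 = 38 * 49.63 = 1885.94
numerator = 1141.56 + 1885.94 = 3027.5
n1+n2-2 = 66
sp^2 = 3027.5 / 66 = 6055/132 ≈ 45.871212

45.8712


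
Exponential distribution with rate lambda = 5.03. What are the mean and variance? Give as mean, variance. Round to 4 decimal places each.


mean = 1/lam, var = 1/lam^2
mean = 1 / 5.03 = 100/503 ≈ 0.198807
lam^2 = 5.03^2 = 25.3009
var = 1 / 25.3009 ≈ 0.039524

0.1988, 0.0395


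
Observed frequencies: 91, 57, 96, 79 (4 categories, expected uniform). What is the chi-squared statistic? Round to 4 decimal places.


chi2 = sum((O-E)^2/E), E = total/4
total = 323, E = 323/4 = 80.75
(91 - 80.75)^2 / 80.75 = 105.0625 / 80.75 = 1681/1292 ≈ 1.301084
(57 - 80.75)^2 / 80.75 = 564.0625 / 80.75 = 475/68 ≈ 6.985294
(96 - 80.75)^2 / 80.75 = 232.5625 / 80.75 = 3721/1292 ≈ 2.880031
(79 - 80.75)^2 / 80.75 = 3.0625 / 80.75 = 49/1292 ≈ 0.037926
chi2 = 3619/323 ≈ 11.204334

11.2043


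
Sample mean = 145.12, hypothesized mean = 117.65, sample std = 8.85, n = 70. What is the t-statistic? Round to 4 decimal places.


t = (xbar - mu0) / (s/sqrt(n))
xbar - mu0 = 145.12 - 117.65 = 27.47
sqrt(70) ≈ 8.36660027
s/sqrt(n) = 8.85 / 8.36660027 ≈ 1.05777732
t = 27.47 / 1.05777732 ≈ 25.969549

25.9695


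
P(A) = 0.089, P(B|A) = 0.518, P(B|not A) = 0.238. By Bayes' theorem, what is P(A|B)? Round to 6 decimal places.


P(A|B) = P(B|A)*P(A) / P(B), P(B) = P(B|A)*P(A) + P(B|not A)*P(not A)
P(B|A)*P(A) = 0.518 * 0.089 = 0.046102
P(B|not A)*P(not A) = 0.238 * 0.911 = 0.216818
P(B) = 0.046102 + 0.216818 = 0.26292
P(A|B) = 0.046102 / 0.26292 ≈ 0.17534611

0.175346


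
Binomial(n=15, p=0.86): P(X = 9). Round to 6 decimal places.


P = C(n,k) * p^k * (1-p)^(n-k)
C(15,9) = 5005
p^k = 0.86^9 ≈ 0.2573274
(1-p)^(n-k) = 0.14^6 = 0.000007529536
P = 5005 * 0.2573274 * 0.000007529536 ≈ 0.009697

0.009697


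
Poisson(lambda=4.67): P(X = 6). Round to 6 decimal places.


P = e^(-lam) * lam^k / k!
e^(-4.67) ≈ 0.009372270
lam^k = 4.67^6 ≈ 10372.926089
k! = 6! = 720
P = 0.009372270 * 10372.926089 / 720 ≈ 0.135025

0.135025


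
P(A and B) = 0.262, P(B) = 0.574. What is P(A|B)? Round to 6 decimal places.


P(A|B) = P(A and B) / P(B) = 0.262 / 0.574 = 131/287 ≈ 0.45644599

0.456446


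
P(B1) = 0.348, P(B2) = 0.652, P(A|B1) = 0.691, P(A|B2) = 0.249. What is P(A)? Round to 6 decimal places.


P(A) = P(A|B1)*P(B1) + P(A|B2)*P(B2)
P(A|B1)*P(B1) = 0.691 * 0.348 = 0.240468
P(A|B2)*P(B2) = 0.249 * 0.652 = 0.162348
P(A) = 0.240468 + 0.162348 = 0.402816

0.402816


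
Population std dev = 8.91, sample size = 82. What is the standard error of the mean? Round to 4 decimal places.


SE = sigma / sqrt(n)
sqrt(82) ≈ 9.055385
SE = 8.91 / 9.055385 ≈ 0.983945

0.9839


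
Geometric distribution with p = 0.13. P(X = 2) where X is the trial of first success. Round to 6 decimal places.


P = (1-p)^(k-1) * p
(1-p)^(k-1) = 0.87^1 = 0.87
P = 0.87 * 0.13 = 0.1131

0.113100


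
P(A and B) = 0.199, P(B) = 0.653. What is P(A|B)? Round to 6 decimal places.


P(A|B) = P(A and B) / P(B) = 0.199 / 0.653 = 199/653 ≈ 0.30474732

0.304747


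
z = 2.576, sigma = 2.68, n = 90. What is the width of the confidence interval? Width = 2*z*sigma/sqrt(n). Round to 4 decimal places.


width = 2*z*sigma/sqrt(n)
2*z*sigma = 2 * 2.576 * 2.68 = 13.80736
sqrt(90) ≈ 9.486833
width = 13.80736 / 9.486833 ≈ 1.455424

1.4554


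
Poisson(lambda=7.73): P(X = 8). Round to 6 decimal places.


P = e^(-lam) * lam^k / k!
e^(-7.73) ≈ 0.0004394441
lam^k = 7.73^8 ≈ 12747820.844376
k! = 8! = 40320
P = 0.0004394441 * 12747820.844376 / 40320 ≈ 0.138937

0.138937


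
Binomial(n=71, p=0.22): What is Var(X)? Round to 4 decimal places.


Var = n*p*(1-p) = 71 * 0.22 * 0.78 = 12.1836

12.1836


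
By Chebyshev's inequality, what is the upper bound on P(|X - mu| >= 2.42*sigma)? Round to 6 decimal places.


P <= 1/k^2
k^2 = 2.42^2 = 5.8564
1/k^2 = 1 / 5.8564 ≈ 0.17075336

0.170753


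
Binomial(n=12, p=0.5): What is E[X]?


E[X] = n*p = 12 * 0.5 = 6

6


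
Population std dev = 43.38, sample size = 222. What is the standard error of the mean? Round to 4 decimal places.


SE = sigma / sqrt(n)
sqrt(222) ≈ 14.899664
SE = 43.38 / 14.899664 ≈ 2.911475

2.9115


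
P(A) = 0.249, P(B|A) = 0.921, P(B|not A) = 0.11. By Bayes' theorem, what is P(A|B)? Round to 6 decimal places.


P(A|B) = P(B|A)*P(A) / P(B), P(B) = P(B|A)*P(A) + P(B|not A)*P(not A)
P(B|A)*P(A) = 0.921 * 0.249 = 0.229329
P(B|not A)*P(not A) = 0.11 * 0.751 = 0.08261
P(B) = 0.229329 + 0.08261 = 0.311939
P(A|B) = 0.229329 / 0.311939 ≈ 0.73517258

0.735173


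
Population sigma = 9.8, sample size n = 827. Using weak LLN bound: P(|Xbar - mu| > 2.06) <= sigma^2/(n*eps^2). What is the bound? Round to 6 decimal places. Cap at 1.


bound = min(1, sigma^2/(n*eps^2))
sigma^2 = 9.8^2 = 96.04
n*eps^2 = 827 * 2.06^2 = 827 * 4.2436 = 3509.4572
sigma^2/(n*eps^2) = 96.04 / 3509.4572 ≈ 0.02736606

0.027366


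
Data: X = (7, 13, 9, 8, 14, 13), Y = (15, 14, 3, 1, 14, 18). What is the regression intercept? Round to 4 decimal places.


a = ybar - b*xbar, where b = sum((xi-xbar)(yi-ybar)) / sum((xi-xbar)^2)
n = 6, xbar = 64/6 = 32/3 ≈ 10.666667, ybar = 65/6 ≈ 10.833333
Sxy = sum((xi-xbar)(yi-ybar)) = 176/3 ≈ 58.666667
Sxx = sum((xi-xbar)^2) = 136/3 ≈ 45.333333
b = Sxy / Sxx = 22/17 ≈ 1.294118
a = 10.833333 - 1.294118 * 10.666667 = -101/34 ≈ -2.970588

-2.9706


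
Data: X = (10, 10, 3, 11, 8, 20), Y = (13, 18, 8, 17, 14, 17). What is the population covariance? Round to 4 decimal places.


Cov = (1/n)*sum((xi-xbar)(yi-ybar))
n = 6, xbar = 62/6 = 31/3 ≈ 10.333333, ybar = 87/6 = 14.5
sum((xi-xbar)(yi-ybar)) = 74
Cov = 74 / 6 = 37/3 ≈ 12.333333

12.3333


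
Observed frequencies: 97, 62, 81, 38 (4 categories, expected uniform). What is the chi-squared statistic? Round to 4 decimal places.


chi2 = sum((O-E)^2/E), E = total/4
total = 278, E = 278/4 = 69.5
(97 - 69.5)^2 / 69.5 = 756.25 / 69.5 = 3025/278 ≈ 10.881295
(62 - 69.5)^2 / 69.5 = 56.25 / 69.5 = 225/278 ≈ 0.809353
(81 - 69.5)^2 / 69.5 = 132.25 / 69.5 = 529/278 ≈ 1.902878
(38 - 69.5)^2 / 69.5 = 992.25 / 69.5 = 3969/278 ≈ 14.276978
chi2 = 3874/139 ≈ 27.870504

27.8705


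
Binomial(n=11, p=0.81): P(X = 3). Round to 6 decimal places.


P = C(n,k) * p^k * (1-p)^(n-k)
C(11,3) = 165
p^k = 0.81^3 = 0.531441
(1-p)^(n-k) = 0.19^8 ≈ 0.000001698356
P = 165 * 0.531441 * 0.000001698356 ≈ 0.000149

0.000149


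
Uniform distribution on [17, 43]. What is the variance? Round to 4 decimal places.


Var = (b-a)^2 / 12
(b-a)^2 = (43 - 17)^2 = 676
Var = 676/12 ≈ 56.333333

56.3333


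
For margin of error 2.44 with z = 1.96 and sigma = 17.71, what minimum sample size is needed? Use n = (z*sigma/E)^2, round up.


z*sigma/E = 1.96 * 17.71 / 2.44 = 86779/6100 ≈ 14.226066
(z*sigma/E)^2 ≈ 202.380942
round up: n = 203

203


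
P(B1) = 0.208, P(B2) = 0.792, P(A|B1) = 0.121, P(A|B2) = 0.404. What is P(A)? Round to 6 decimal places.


P(A) = P(A|B1)*P(B1) + P(A|B2)*P(B2)
P(A|B1)*P(B1) = 0.121 * 0.208 = 0.025168
P(A|B2)*P(B2) = 0.404 * 0.792 = 0.319968
P(A) = 0.025168 + 0.319968 = 0.345136

0.345136


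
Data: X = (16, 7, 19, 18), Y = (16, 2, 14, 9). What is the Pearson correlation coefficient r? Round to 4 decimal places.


r = sum((xi-xbar)(yi-ybar)) / sqrt(sum((xi-xbar)^2) * sum((yi-ybar)^2))
n = 4, xbar = 60/4 = 15, ybar = 41/4 = 10.25
Sxy = sum((xi-xbar)(yi-ybar)) = 83
Sxx = sum((xi-xbar)^2) = 90
Syy = sum((yi-ybar)^2) = 116.75
sqrt(Sxx*Syy) ≈ 102.506097
r = Sxy / sqrt(Sxx*Syy) = 83 / 102.506097 ≈ 0.809708

0.8097


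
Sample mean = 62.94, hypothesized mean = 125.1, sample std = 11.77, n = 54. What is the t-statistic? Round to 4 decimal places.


t = (xbar - mu0) / (s/sqrt(n))
xbar - mu0 = 62.94 - 125.1 = -62.16
sqrt(54) ≈ 7.34846923
s/sqrt(n) = 11.77 / 7.34846923 ≈ 1.60169413
t = -62.16 / 1.60169413 ≈ -38.808908

-38.8089


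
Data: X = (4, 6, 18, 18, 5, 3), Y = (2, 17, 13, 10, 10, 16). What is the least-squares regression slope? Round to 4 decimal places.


b = sum((xi-xbar)(yi-ybar)) / sum((xi-xbar)^2)
n = 6, xbar = 54/6 = 9, ybar = 68/6 = 34/3 ≈ 11.333333
Sxy = sum((xi-xbar)(yi-ybar)) = 10
Sxx = sum((xi-xbar)^2) = 248
b = Sxy / Sxx = 5/124 ≈ 0.040323

0.0403


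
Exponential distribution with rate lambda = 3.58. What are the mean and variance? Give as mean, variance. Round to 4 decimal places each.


mean = 1/lam, var = 1/lam^2
mean = 1 / 3.58 = 50/179 ≈ 0.279330
lam^2 = 3.58^2 = 12.8164
var = 1 / 12.8164 ≈ 0.078025

0.2793, 0.0780


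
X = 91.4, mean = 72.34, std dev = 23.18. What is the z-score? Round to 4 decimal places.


z = (X - mu) / sigma
X - mu = 91.4 - 72.34 = 19.06
z = 19.06 / 23.18 = 953/1159 ≈ 0.822261

0.8223


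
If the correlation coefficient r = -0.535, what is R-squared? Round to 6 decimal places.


R^2 = r^2 = (-0.535)^2 = 0.286225

0.286225


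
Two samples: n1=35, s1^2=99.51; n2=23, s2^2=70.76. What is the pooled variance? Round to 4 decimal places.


sp^2 = ((n1-1)*s1^2 + (n2-1)*s2^2)/(n1+n2-2)
(n1-1)*s1^2 = 34 * 99.51 = 3383.34
(n2-1)*s2^2 = 22 * 70.76 = 1556.72
numerator = 3383.34 + 1556.72 = 4940.06
n1+n2-2 = 56
sp^2 = 4940.06 / 56 = 247003/2800 ≈ 88.215357

88.2154


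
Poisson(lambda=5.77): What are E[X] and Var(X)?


E[X] = Var(X) = lambda = 5.77

5.77, 5.77


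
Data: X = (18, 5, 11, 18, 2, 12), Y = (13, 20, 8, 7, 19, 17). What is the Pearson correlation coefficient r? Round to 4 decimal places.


r = sum((xi-xbar)(yi-ybar)) / sqrt(sum((xi-xbar)^2) * sum((yi-ybar)^2))
n = 6, xbar = 66/6 = 11, ybar = 84/6 = 14
Sxy = sum((xi-xbar)(yi-ybar)) = -134
Sxx = sum((xi-xbar)^2) = 216
Syy = sum((yi-ybar)^2) = 156
sqrt(Sxx*Syy) ≈ 183.564702
r = Sxy / sqrt(Sxx*Syy) = -134 / 183.564702 ≈ -0.729988

-0.7300
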